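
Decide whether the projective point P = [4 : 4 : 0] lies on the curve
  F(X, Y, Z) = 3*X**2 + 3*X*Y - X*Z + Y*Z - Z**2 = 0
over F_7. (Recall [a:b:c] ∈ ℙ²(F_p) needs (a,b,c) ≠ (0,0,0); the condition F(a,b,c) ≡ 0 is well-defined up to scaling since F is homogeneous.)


F(4,4,0) ≡ 5 (mod 7); P is NOT on the curve.

Evaluate F(4, 4, 0) term-by-term (mod 7).
  3*X**2 ↦ 3·16·1·1 = 48
  3*X*Y ↦ 3·4·4·1 = 48
  -X*Z ↦ -1·4·1·0 = 0
  Y*Z ↦ 1·1·4·0 = 0
  -Z**2 ↦ -1·1·1·0 = 0
Sum: F(4, 4, 0) = (48) + (48) + (0) + (0) + (0) = 96.
Reducing mod 7: 96 ≡ 5 (mod 7).
Since F(a, b, c) ≡ 5 ≠ 0 (mod 7), P does NOT lie on the curve.


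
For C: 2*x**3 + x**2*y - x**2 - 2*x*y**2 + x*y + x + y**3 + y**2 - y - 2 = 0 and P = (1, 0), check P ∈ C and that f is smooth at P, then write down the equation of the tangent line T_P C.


Tangent line at P: 5*x + y - 5 = 0.

Step 1: f(1, 0) = 0, so P lies on C.
Step 2: partial derivatives
  f_x(x, y) = 6*x**2 + 2*x*y - 2*x - 2*y**2 + y + 1, f_y(x, y) = x**2 - 4*x*y + x + 3*y**2 + 2*y - 1.
  f_x(P) = 5, f_y(P) = 1 (gradient nonzero, so P is smooth).
Step 3: tangent line at P: 5·(x − 1) + 1·(y − 0) = 0.
Expanding: 5*x + y - 5 = 0.


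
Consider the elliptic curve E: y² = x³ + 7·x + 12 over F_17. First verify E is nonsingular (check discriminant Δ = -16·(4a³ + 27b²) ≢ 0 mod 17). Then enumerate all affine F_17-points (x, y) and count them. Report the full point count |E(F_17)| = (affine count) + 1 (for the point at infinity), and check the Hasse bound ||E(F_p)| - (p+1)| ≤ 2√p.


Affine points = {(2, 0), (3, 3), (3, 14), (4, 6), (4, 11), (5, 6), (5, 11), (6, 7), (6, 10), (7, 8), (7, 9), (8, 6), (8, 11), (11, 3), (11, 14), (14, 7), (14, 10), (16, 2), (16, 15)}; affine count = 19; |E(F_17)| = 20.

Discriminant check: Δ ∝ 4a³ + 27b² = 4·7³ + 27·12² = 4·343 + 27·144 ≡ 7 (mod 17). Nonzero ⇒ E is nonsingular.
For each x ∈ F_17, compute rhs = x³ + 7·x + 12 mod 17, then count y ∈ F_17 with y² ≡ rhs.
  x = 0: rhs = 12, matching y values: none (0 points).
  x = 1: rhs = 3, matching y values: none (0 points).
  x = 2: rhs = 0, matching y values: 0 (1 points).
  x = 3: rhs = 9, matching y values: 3, 14 (2 points).
  x = 4: rhs = 2, matching y values: 6, 11 (2 points).
  x = 5: rhs = 2, matching y values: 6, 11 (2 points).
  x = 6: rhs = 15, matching y values: 7, 10 (2 points).
  x = 7: rhs = 13, matching y values: 8, 9 (2 points).
  x = 8: rhs = 2, matching y values: 6, 11 (2 points).
  x = 9: rhs = 5, matching y values: none (0 points).
  x = 10: rhs = 11, matching y values: none (0 points).
  x = 11: rhs = 9, matching y values: 3, 14 (2 points).
  x = 12: rhs = 5, matching y values: none (0 points).
  x = 13: rhs = 5, matching y values: none (0 points).
  x = 14: rhs = 15, matching y values: 7, 10 (2 points).
  x = 15: rhs = 7, matching y values: none (0 points).
  x = 16: rhs = 4, matching y values: 2, 15 (2 points).
Total affine count: 19.
Full point count |E(F_17)| = 19 + 1 = 20.
Hasse bound: |20 − (17+1)| = |2| = 2 ≤ 2√17 ≈ 8.2462 ✓.


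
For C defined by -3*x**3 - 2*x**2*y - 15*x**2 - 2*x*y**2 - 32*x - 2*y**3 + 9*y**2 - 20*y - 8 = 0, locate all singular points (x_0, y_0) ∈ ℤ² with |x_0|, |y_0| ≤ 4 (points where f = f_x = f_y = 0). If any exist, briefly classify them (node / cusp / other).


Singular points: {(-2, 2)}; classification: node.

Compute partial derivatives:
  f_x = -9*x**2 - 4*x*y - 30*x - 2*y**2 - 32.
  f_y = -2*x**2 - 4*x*y - 6*y**2 + 18*y - 20.
Scan x_0 ∈ {−4, ..., 4}. For each x_0, f_y(x_0, y) is a polynomial in y; find its integer roots y ∈ {−4, ..., 4}, then test f_x and f at those candidates.
  x = -4: f_y(-4, y) = -6*y**2 + 34*y - 52; no integer root y with |y| ≤ 4.
  x = -3: f_y(-3, y) = -6*y**2 + 30*y - 38; no integer root y with |y| ≤ 4.
  x = -2: f_y(-2, y) = -6*y**2 + 26*y - 28; vanishes at y ∈ {2}. (-2, 2): f_x = 0, f = 0 — SINGULAR.
  x = -1: f_y(-1, y) = -6*y**2 + 22*y - 22; no integer root y with |y| ≤ 4.
  x = 0: f_y(0, y) = -6*y**2 + 18*y - 20; no integer root y with |y| ≤ 4.
  x = 1: f_y(1, y) = -6*y**2 + 14*y - 22; no integer root y with |y| ≤ 4.
  x = 2: f_y(2, y) = -6*y**2 + 10*y - 28; no integer root y with |y| ≤ 4.
  x = 3: f_y(3, y) = -6*y**2 + 6*y - 38; no integer root y with |y| ≤ 4.
  x = 4: f_y(4, y) = -6*y**2 + 2*y - 52; no integer root y with |y| ≤ 4.
Only singular point on the grid: (-2, 2).
Classify: substitute x = -2 + u, y = 2 + v and expand: f = -3*u**3 - 2*u**2*v - u**2 - 2*u*v**2 - 2*v**3 + v**2.
No constant or linear terms (consistent with a singular point). Quadratic part: -u**2 + v**2. Cubic part: -3*u**3 - 2*u**2*v - 2*u*v**2 - 2*v**3.
The quadratic part v**2 - u**2 = (v − u)(v + u) splits into two distinct linear factors, so there are two distinct tangent lines y − 2 = ±(x − -2) — this is a node (ordinary double point).
Classification: node.


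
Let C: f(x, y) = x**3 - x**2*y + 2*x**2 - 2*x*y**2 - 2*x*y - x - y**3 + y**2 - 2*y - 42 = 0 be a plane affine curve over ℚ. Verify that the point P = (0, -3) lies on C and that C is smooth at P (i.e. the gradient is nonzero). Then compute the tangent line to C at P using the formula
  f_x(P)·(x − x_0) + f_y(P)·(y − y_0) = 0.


Tangent line at P: -13*x - 35*y - 105 = 0.

Step 1: f(0, -3) = 0, so P lies on C.
Step 2: partial derivatives
  f_x(x, y) = 3*x**2 - 2*x*y + 4*x - 2*y**2 - 2*y - 1, f_y(x, y) = -x**2 - 4*x*y - 2*x - 3*y**2 + 2*y - 2.
  f_x(P) = -13, f_y(P) = -35 (gradient nonzero, so P is smooth).
Step 3: tangent line at P: -13·(x − 0) + -35·(y − -3) = 0.
Expanding: -13*x - 35*y - 105 = 0.


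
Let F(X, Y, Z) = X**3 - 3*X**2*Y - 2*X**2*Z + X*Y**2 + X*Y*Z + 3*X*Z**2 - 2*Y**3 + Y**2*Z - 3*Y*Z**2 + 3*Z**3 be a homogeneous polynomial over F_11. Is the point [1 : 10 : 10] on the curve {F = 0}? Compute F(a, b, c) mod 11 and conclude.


F(1,10,10) ≡ 1 (mod 11); P is NOT on the curve.

Evaluate F(1, 10, 10) term-by-term (mod 11).
  X**3 ↦ 1·1·1·1 = 1
  -3*X**2*Y ↦ -3·1·10·1 = -30
  -2*X**2*Z ↦ -2·1·1·10 = -20
  X*Y**2 ↦ 1·1·100·1 = 100
  X*Y*Z ↦ 1·1·10·10 = 100
  3*X*Z**2 ↦ 3·1·1·100 = 300
  -2*Y**3 ↦ -2·1·1000·1 = -2000
  Y**2*Z ↦ 1·1·100·10 = 1000
  -3*Y*Z**2 ↦ -3·1·10·100 = -3000
  3*Z**3 ↦ 3·1·1·1000 = 3000
Sum: F(1, 10, 10) = (1) + (-30) + (-20) + (100) + (100) + (300) + (-2000) + (1000) + (-3000) + (3000) = -549.
Reducing mod 11: -549 ≡ 1 (mod 11).
Since F(a, b, c) ≡ 1 ≠ 0 (mod 11), P does NOT lie on the curve.


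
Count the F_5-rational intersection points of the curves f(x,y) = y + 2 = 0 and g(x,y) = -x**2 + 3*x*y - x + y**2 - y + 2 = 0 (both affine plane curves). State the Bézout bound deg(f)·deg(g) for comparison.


Common zeros: {(1, 3), (2, 3)}; count = 2; Bézout bound = 2.

deg(f) = 1, deg(g) = 2, so Bézout bound = 2.
Scan x ∈ F_5. For each x, list the y ∈ F_5 with f(x, y) ≡ 0 and those with g(x, y) ≡ 0 (mod 5); the common zeros in that column are the intersection.
  x = 0: f ≡ 0 at y ∈ {3}; g ≡ 0 at y ∈ ∅; common: ∅.
  x = 1: f ≡ 0 at y ∈ {3}; g ≡ 0 at y ∈ {0, 3}; common: {3}.
  x = 2: f ≡ 0 at y ∈ {3}; g ≡ 0 at y ∈ {2, 3}; common: {3}.
  x = 3: f ≡ 0 at y ∈ {3}; g ≡ 0 at y ∈ {0, 2}; common: ∅.
  x = 4: f ≡ 0 at y ∈ {3}; g ≡ 0 at y ∈ ∅; common: ∅.
Collecting: common zeros = {(1, 3), (2, 3)}, so the count is 2.
Comparison with the Bézout bound: 2 ≤ 2 = deg(f)·deg(g), as expected for curves with no common component (the bound is attained).


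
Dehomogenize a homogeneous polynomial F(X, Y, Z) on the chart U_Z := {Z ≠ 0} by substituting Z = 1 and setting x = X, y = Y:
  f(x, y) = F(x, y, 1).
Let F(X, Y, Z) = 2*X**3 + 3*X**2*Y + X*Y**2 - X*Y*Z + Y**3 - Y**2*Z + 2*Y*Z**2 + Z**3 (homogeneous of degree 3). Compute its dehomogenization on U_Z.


f(x, y) = 2*x**3 + 3*x**2*y + x*y**2 - x*y + y**3 - y**2 + 2*y + 1

On U_Z we set Z = 1. Each monomial c·X^i·Y^j·Z^k in F becomes c·x^i·y^j·1^k = c·x^i·y^j.
Substituting Z = 1: F(X, Y, 1) = 2*x**3 + 3*x**2*y + x*y**2 - x*y + y**3 - y**2 + 2*y + 1.
Note: deg(f) ≤ deg(F) = 3; strict inequality happens when F is divisible by Z (lost terms).


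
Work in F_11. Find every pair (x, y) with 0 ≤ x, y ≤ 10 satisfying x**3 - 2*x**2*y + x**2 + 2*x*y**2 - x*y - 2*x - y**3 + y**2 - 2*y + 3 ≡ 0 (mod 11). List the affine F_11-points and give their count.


Affine F_11-points: {(1, 1), (1, 4), (1, 9), (2, 0), (3, 0), (3, 3), (3, 4), (4, 8), (5, 0), (5, 3), (5, 8), (6, 8), (8, 3), (9, 2), (10, 1)}; count = 15.

For each of the 121 pairs (x, y) ∈ F_11², evaluate f(x, y) mod 11. Record the zeros.
  x = 0: [0↦3, 1↦1, 2↦6, 3↦1, 4↦2, 5↦3, 6↦9, 7↦3, 8↦1, 9↦8, 10↦7]  zeros at y ∈ ∅
  x = 1: [0↦3, 1↦0, 2↦8, 3↦10, 4↦0, 5↦5, 6↦8, 7↦3, 8↦6, 9↦0, 10↦1]  zeros at y ∈ {1, 4, 9}
  x = 2: [0↦0, 1↦3, 2↦10, 3↦4, 4↦1, 5↦6, 6↦2, 7↦5, 8↦9, 9↦8, 10↦7]  zeros at y ∈ {0}
  x = 3: [0↦0, 1↦5, 2↦7, 3↦0, 4↦0, 5↦1, 6↦8, 7↦4, 8↦5, 9↦5, 10↦9]  zeros at y ∈ {0, 3, 4}
  x = 4: [0↦9, 1↦1, 2↦5, 3↦4, 4↦3, 5↦7, 6↦10, 7↦6, 8↦0, 9↦8, 10↦2]  zeros at y ∈ {8}
  x = 5: [0↦0, 1↦8, 2↦10, 3↦0, 4↦5, 5↦8, 6↦3, 7↦6, 8↦0, 9↦1, 10↦3]  zeros at y ∈ {0, 3, 8}
  x = 6: [0↦1, 1↦10, 2↦6, 3↦5, 4↦1, 5↦10, 6↦4, 7↦10, 8↦0, 9↦1, 10↦7]  zeros at y ∈ {8}
  x = 7: [0↦7, 1↦2, 2↦10, 3↦3, 4↦8, 5↦8, 6↦8, 7↦2, 8↦6, 9↦3, 10↦9]  zeros at y ∈ ∅
  x = 8: [0↦2, 1↦1, 2↦6, 3↦0, 4↦10, 5↦8, 6↦10, 7↦10, 8↦2, 9↦2, 10↦4]  zeros at y ∈ {3}
  x = 9: [0↦3, 1↦2, 2↦0, 3↦2, 4↦2, 5↦5, 6↦5, 7↦7, 8↦5, 9↦4, 10↦9]  zeros at y ∈ {2}
  x = 10: [0↦5, 1↦0, 2↦9, 3↦4, 4↦1, 5↦5, 6↦10, 7↦10, 8↦10, 9↦4, 10↦8]  zeros at y ∈ {1}
Collecting zeros: affine points = {(1, 1), (1, 4), (1, 9), (2, 0), (3, 0), (3, 3), (3, 4), (4, 8), (5, 0), (5, 3), (5, 8), (6, 8), (8, 3), (9, 2), (10, 1)}.
Total count |C(F_11)_aff| = 15.


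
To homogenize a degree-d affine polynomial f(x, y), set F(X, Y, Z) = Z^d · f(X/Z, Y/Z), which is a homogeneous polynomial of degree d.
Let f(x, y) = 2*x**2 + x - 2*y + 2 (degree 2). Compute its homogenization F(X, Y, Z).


F(X, Y, Z) = 2*X**2 + X*Z - 2*Y*Z + 2*Z**2

deg(f) = 2.
Substitute x = X/Z, y = Y/Z into f, then multiply by Z^2.
  monomial 2·x^2·y^0 ↦ 2·X^2·Y^0·Z^0.
  monomial 1·x^1·y^0 ↦ 1·X^1·Y^0·Z^1.
  monomial -2·x^0·y^1 ↦ -2·X^0·Y^1·Z^1.
  monomial 2·x^0·y^0 ↦ 2·X^0·Y^0·Z^2.
Collecting: F(X, Y, Z) = 2*X**2 + X*Z - 2*Y*Z + 2*Z**2.


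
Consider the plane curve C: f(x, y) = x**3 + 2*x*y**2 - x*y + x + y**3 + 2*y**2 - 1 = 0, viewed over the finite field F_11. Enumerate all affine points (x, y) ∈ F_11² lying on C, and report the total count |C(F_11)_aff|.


Affine F_11-points: {(0, 3), (0, 7), (0, 10), (1, 9), (2, 6), (3, 4), (4, 4), (7, 2), (8, 2), (9, 0), (10, 8)}; count = 11.

For each of the 121 pairs (x, y) ∈ F_11², evaluate f(x, y) mod 11. Record the zeros.
  x = 0: [0↦10, 1↦2, 2↦4, 3↦0, 4↦7, 5↦9, 6↦1, 7↦0, 8↦1, 9↦10, 10↦0]  zeros at y ∈ {3, 7, 10}
  x = 1: [0↦1, 1↦5, 2↦1, 3↦6, 4↦4, 5↦1, 6↦3, 7↦5, 8↦2, 9↦0, 10↦5]  zeros at y ∈ {9}
  x = 2: [0↦9, 1↦3, 2↦4, 3↦7, 4↦7, 5↦10, 6↦0, 7↦5, 8↦9, 9↦7, 10↦5]  zeros at y ∈ {6}
  x = 3: [0↦7, 1↦2, 2↦8, 3↦9, 4↦0, 5↦9, 6↦9, 7↦6, 8↦6, 9↦4, 10↦6]  zeros at y ∈ {4}
  x = 4: [0↦1, 1↦8, 2↦8, 3↦7, 4↦0, 5↦4, 6↦3, 7↦3, 8↦10, 9↦8, 10↦3]  zeros at y ∈ {4}
  x = 5: [0↦8, 1↦5, 2↦10, 3↦7, 4↦2, 5↦1, 6↦10, 7↦2, 8↦5, 9↦3, 10↦2]  zeros at y ∈ ∅
  x = 6: [0↦1, 1↦10, 2↦9, 3↦4, 4↦1, 5↦6, 6↦3, 7↦9, 8↦8, 9↦6, 10↦9]  zeros at y ∈ ∅
  x = 7: [0↦8, 1↦7, 2↦0, 3↦4, 4↦3, 5↦3, 6↦10, 7↦8, 8↦3, 9↦1, 10↦8]  zeros at y ∈ {2}
  x = 8: [0↦2, 1↦2, 2↦0, 3↦2, 4↦3, 5↦9, 6↦4, 7↦5, 8↦7, 9↦5, 10↦5]  zeros at y ∈ {2}
  x = 9: [0↦0, 1↦1, 2↦4, 3↦4, 4↦7, 5↦8, 6↦2, 7↦6, 8↦4, 9↦2, 10↦6]  zeros at y ∈ {0}
  x = 10: [0↦8, 1↦10, 2↦7, 3↦5, 4↦10, 5↦6, 6↦10, 7↦6, 8↦0, 9↦9, 10↦6]  zeros at y ∈ {8}
Collecting zeros: affine points = {(0, 3), (0, 7), (0, 10), (1, 9), (2, 6), (3, 4), (4, 4), (7, 2), (8, 2), (9, 0), (10, 8)}.
Total count |C(F_11)_aff| = 11.


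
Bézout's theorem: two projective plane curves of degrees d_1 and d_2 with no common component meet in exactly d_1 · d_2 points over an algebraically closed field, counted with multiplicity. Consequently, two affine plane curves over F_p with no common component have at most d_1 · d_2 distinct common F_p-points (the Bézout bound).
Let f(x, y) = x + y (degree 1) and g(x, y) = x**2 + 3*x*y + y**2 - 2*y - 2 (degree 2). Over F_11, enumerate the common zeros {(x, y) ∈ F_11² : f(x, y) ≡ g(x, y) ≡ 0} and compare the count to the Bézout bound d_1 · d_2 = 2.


Common zeros: ∅; count = 0; Bézout bound = 2.

deg(f) = 1, deg(g) = 2, so Bézout bound = 2.
Scan x ∈ F_11. For each x, list the y ∈ F_11 with f(x, y) ≡ 0 and those with g(x, y) ≡ 0 (mod 11); the common zeros in that column are the intersection.
  x = 0: f ≡ 0 at y ∈ {0}; g ≡ 0 at y ∈ {6, 7}; common: ∅.
  x = 1: f ≡ 0 at y ∈ {10}; g ≡ 0 at y ∈ {3, 7}; common: ∅.
  x = 2: f ≡ 0 at y ∈ {9}; g ≡ 0 at y ∈ ∅; common: ∅.
  x = 3: f ≡ 0 at y ∈ {8}; g ≡ 0 at y ∈ ∅; common: ∅.
  x = 4: f ≡ 0 at y ∈ {7}; g ≡ 0 at y ∈ {6}; common: ∅.
  x = 5: f ≡ 0 at y ∈ {6}; g ≡ 0 at y ∈ {10}; common: ∅.
  x = 6: f ≡ 0 at y ∈ {5}; g ≡ 0 at y ∈ ∅; common: ∅.
  x = 7: f ≡ 0 at y ∈ {4}; g ≡ 0 at y ∈ ∅; common: ∅.
  x = 8: f ≡ 0 at y ∈ {3}; g ≡ 0 at y ∈ {2, 9}; common: ∅.
  x = 9: f ≡ 0 at y ∈ {2}; g ≡ 0 at y ∈ {9, 10}; common: ∅.
  x = 10: f ≡ 0 at y ∈ {1}; g ≡ 0 at y ∈ ∅; common: ∅.
Collecting: common zeros = ∅, so the count is 0.
Comparison with the Bézout bound: 0 ≤ 2 = deg(f)·deg(g), as expected for curves with no common component (the affine F_11-count falls short of the bound because intersections may lie at infinity, over extension fields, or carry multiplicity).


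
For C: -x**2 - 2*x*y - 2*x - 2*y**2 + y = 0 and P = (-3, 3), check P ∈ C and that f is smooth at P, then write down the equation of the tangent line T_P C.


Tangent line at P: -2*x - 5*y + 9 = 0.

Step 1: f(-3, 3) = 0, so P lies on C.
Step 2: partial derivatives
  f_x(x, y) = -2*x - 2*y - 2, f_y(x, y) = -2*x - 4*y + 1.
  f_x(P) = -2, f_y(P) = -5 (gradient nonzero, so P is smooth).
Step 3: tangent line at P: -2·(x − -3) + -5·(y − 3) = 0.
Expanding: -2*x - 5*y + 9 = 0.


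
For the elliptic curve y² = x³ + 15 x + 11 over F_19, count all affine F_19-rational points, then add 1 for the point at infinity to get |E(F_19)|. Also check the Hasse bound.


Affine points = {(0, 7), (0, 12), (2, 7), (2, 12), (3, 8), (3, 11), (8, 4), (8, 15), (9, 1), (9, 18), (11, 5), (11, 14), (12, 0), (13, 3), (13, 16), (14, 1), (14, 18), (15, 1), (15, 18), (17, 7), (17, 12)}; affine count = 21; |E(F_19)| = 22.

Discriminant check: Δ ∝ 4a³ + 27b² = 4·15³ + 27·11² = 4·3375 + 27·121 ≡ 9 (mod 19). Nonzero ⇒ E is nonsingular.
For each x ∈ F_19, compute rhs = x³ + 15·x + 11 mod 19, then count y ∈ F_19 with y² ≡ rhs.
  x = 0: rhs = 11, matching y values: 7, 12 (2 points).
  x = 1: rhs = 8, matching y values: none (0 points).
  x = 2: rhs = 11, matching y values: 7, 12 (2 points).
  x = 3: rhs = 7, matching y values: 8, 11 (2 points).
  x = 4: rhs = 2, matching y values: none (0 points).
  x = 5: rhs = 2, matching y values: none (0 points).
  x = 6: rhs = 13, matching y values: none (0 points).
  x = 7: rhs = 3, matching y values: none (0 points).
  x = 8: rhs = 16, matching y values: 4, 15 (2 points).
  x = 9: rhs = 1, matching y values: 1, 18 (2 points).
  x = 10: rhs = 2, matching y values: none (0 points).
  x = 11: rhs = 6, matching y values: 5, 14 (2 points).
  x = 12: rhs = 0, matching y values: 0 (1 points).
  x = 13: rhs = 9, matching y values: 3, 16 (2 points).
  x = 14: rhs = 1, matching y values: 1, 18 (2 points).
  x = 15: rhs = 1, matching y values: 1, 18 (2 points).
  x = 16: rhs = 15, matching y values: none (0 points).
  x = 17: rhs = 11, matching y values: 7, 12 (2 points).
  x = 18: rhs = 14, matching y values: none (0 points).
Total affine count: 21.
Full point count |E(F_19)| = 21 + 1 = 22.
Hasse bound: |22 − (19+1)| = |2| = 2 ≤ 2√19 ≈ 8.7178 ✓.


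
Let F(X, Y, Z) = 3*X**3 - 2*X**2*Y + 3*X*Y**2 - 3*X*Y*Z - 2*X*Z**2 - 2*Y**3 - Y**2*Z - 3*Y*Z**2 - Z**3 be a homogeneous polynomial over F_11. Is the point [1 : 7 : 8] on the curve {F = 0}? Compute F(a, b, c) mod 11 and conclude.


F(1,7,8) ≡ 8 (mod 11); P is NOT on the curve.

Evaluate F(1, 7, 8) term-by-term (mod 11).
  3*X**3 ↦ 3·1·1·1 = 3
  -2*X**2*Y ↦ -2·1·7·1 = -14
  3*X*Y**2 ↦ 3·1·49·1 = 147
  -3*X*Y*Z ↦ -3·1·7·8 = -168
  -2*X*Z**2 ↦ -2·1·1·64 = -128
  -2*Y**3 ↦ -2·1·343·1 = -686
  -Y**2*Z ↦ -1·1·49·8 = -392
  -3*Y*Z**2 ↦ -3·1·7·64 = -1344
  -Z**3 ↦ -1·1·1·512 = -512
Sum: F(1, 7, 8) = (3) + (-14) + (147) + (-168) + (-128) + (-686) + (-392) + (-1344) + (-512) = -3094.
Reducing mod 11: -3094 ≡ 8 (mod 11).
Since F(a, b, c) ≡ 8 ≠ 0 (mod 11), P does NOT lie on the curve.


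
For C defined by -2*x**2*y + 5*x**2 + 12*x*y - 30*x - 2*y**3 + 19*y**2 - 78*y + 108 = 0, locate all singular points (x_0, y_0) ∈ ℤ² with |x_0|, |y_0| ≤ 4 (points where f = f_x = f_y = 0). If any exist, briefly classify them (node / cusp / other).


Singular points: {(3, 3)}; classification: node.

Compute partial derivatives:
  f_x = -4*x*y + 10*x + 12*y - 30.
  f_y = -2*x**2 + 12*x - 6*y**2 + 38*y - 78.
Scan x_0 ∈ {−4, ..., 4}. For each x_0, f_y(x_0, y) is a polynomial in y; find its integer roots y ∈ {−4, ..., 4}, then test f_x and f at those candidates.
  x = -4: f_y(-4, y) = -6*y**2 + 38*y - 158; no integer root y with |y| ≤ 4.
  x = -3: f_y(-3, y) = -6*y**2 + 38*y - 132; no integer root y with |y| ≤ 4.
  x = -2: f_y(-2, y) = -6*y**2 + 38*y - 110; no integer root y with |y| ≤ 4.
  x = -1: f_y(-1, y) = -6*y**2 + 38*y - 92; no integer root y with |y| ≤ 4.
  x = 0: f_y(0, y) = -6*y**2 + 38*y - 78; no integer root y with |y| ≤ 4.
  x = 1: f_y(1, y) = -6*y**2 + 38*y - 68; no integer root y with |y| ≤ 4.
  x = 2: f_y(2, y) = -6*y**2 + 38*y - 62; no integer root y with |y| ≤ 4.
  x = 3: f_y(3, y) = -6*y**2 + 38*y - 60; vanishes at y ∈ {3}. (3, 3): f_x = 0, f = 0 — SINGULAR.
  x = 4: f_y(4, y) = -6*y**2 + 38*y - 62; no integer root y with |y| ≤ 4.
Only singular point on the grid: (3, 3).
Classify: substitute x = 3 + u, y = 3 + v and expand: f = -2*u**2*v - u**2 - 2*v**3 + v**2.
No constant or linear terms (consistent with a singular point). Quadratic part: -u**2 + v**2. Cubic part: -2*u**2*v - 2*v**3.
The quadratic part v**2 - u**2 = (v − u)(v + u) splits into two distinct linear factors, so there are two distinct tangent lines y − 3 = ±(x − 3) — this is a node (ordinary double point).
Classification: node.


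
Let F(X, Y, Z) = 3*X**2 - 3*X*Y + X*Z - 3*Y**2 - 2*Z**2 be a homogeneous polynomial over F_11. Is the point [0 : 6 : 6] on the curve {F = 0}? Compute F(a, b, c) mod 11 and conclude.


F(0,6,6) ≡ 7 (mod 11); P is NOT on the curve.

Evaluate F(0, 6, 6) term-by-term (mod 11).
  3*X**2 ↦ 3·0·1·1 = 0
  -3*X*Y ↦ -3·0·6·1 = 0
  X*Z ↦ 1·0·1·6 = 0
  -3*Y**2 ↦ -3·1·36·1 = -108
  -2*Z**2 ↦ -2·1·1·36 = -72
Sum: F(0, 6, 6) = (0) + (0) + (0) + (-108) + (-72) = -180.
Reducing mod 11: -180 ≡ 7 (mod 11).
Since F(a, b, c) ≡ 7 ≠ 0 (mod 11), P does NOT lie on the curve.


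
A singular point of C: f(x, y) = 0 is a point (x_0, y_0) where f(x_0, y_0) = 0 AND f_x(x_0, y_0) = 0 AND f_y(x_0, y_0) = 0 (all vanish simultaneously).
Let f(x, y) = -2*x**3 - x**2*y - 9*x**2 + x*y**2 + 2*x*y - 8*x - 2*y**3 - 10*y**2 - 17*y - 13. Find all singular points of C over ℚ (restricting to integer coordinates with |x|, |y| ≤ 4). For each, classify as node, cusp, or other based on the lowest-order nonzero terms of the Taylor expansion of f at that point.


Singular points: {(-1, -2)}; classification: node.

Compute partial derivatives:
  f_x = -6*x**2 - 2*x*y - 18*x + y**2 + 2*y - 8.
  f_y = -x**2 + 2*x*y + 2*x - 6*y**2 - 20*y - 17.
Scan x_0 ∈ {−4, ..., 4}. For each x_0, f_y(x_0, y) is a polynomial in y; find its integer roots y ∈ {−4, ..., 4}, then test f_x and f at those candidates.
  x = -4: f_y(-4, y) = -6*y**2 - 28*y - 41; no integer root y with |y| ≤ 4.
  x = -3: f_y(-3, y) = -6*y**2 - 26*y - 32; no integer root y with |y| ≤ 4.
  x = -2: f_y(-2, y) = -6*y**2 - 24*y - 25; no integer root y with |y| ≤ 4.
  x = -1: f_y(-1, y) = -6*y**2 - 22*y - 20; vanishes at y ∈ {-2}. (-1, -2): f_x = 0, f = 0 — SINGULAR.
  x = 0: f_y(0, y) = -6*y**2 - 20*y - 17; no integer root y with |y| ≤ 4.
  x = 1: f_y(1, y) = -6*y**2 - 18*y - 16; no integer root y with |y| ≤ 4.
  x = 2: f_y(2, y) = -6*y**2 - 16*y - 17; no integer root y with |y| ≤ 4.
  x = 3: f_y(3, y) = -6*y**2 - 14*y - 20; no integer root y with |y| ≤ 4.
  x = 4: f_y(4, y) = -6*y**2 - 12*y - 25; no integer root y with |y| ≤ 4.
Only singular point on the grid: (-1, -2).
Classify: substitute x = -1 + u, y = -2 + v and expand: f = -2*u**3 - u**2*v - u**2 + u*v**2 - 2*v**3 + v**2.
No constant or linear terms (consistent with a singular point). Quadratic part: -u**2 + v**2. Cubic part: -2*u**3 - u**2*v + u*v**2 - 2*v**3.
The quadratic part v**2 - u**2 = (v − u)(v + u) splits into two distinct linear factors, so there are two distinct tangent lines y − -2 = ±(x − -1) — this is a node (ordinary double point).
Classification: node.


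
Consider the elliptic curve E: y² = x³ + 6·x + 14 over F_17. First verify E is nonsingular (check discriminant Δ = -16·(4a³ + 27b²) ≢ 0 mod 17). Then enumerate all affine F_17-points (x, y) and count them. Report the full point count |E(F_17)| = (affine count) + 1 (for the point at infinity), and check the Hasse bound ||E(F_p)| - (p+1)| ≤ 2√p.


Affine points = {(1, 2), (1, 15), (2, 0), (3, 5), (3, 12), (4, 0), (5, 4), (5, 13), (7, 5), (7, 12), (8, 8), (8, 9), (9, 7), (9, 10), (11, 0)}; affine count = 15; |E(F_17)| = 16.

Discriminant check: Δ ∝ 4a³ + 27b² = 4·6³ + 27·14² = 4·216 + 27·196 ≡ 2 (mod 17). Nonzero ⇒ E is nonsingular.
For each x ∈ F_17, compute rhs = x³ + 6·x + 14 mod 17, then count y ∈ F_17 with y² ≡ rhs.
  x = 0: rhs = 14, matching y values: none (0 points).
  x = 1: rhs = 4, matching y values: 2, 15 (2 points).
  x = 2: rhs = 0, matching y values: 0 (1 points).
  x = 3: rhs = 8, matching y values: 5, 12 (2 points).
  x = 4: rhs = 0, matching y values: 0 (1 points).
  x = 5: rhs = 16, matching y values: 4, 13 (2 points).
  x = 6: rhs = 11, matching y values: none (0 points).
  x = 7: rhs = 8, matching y values: 5, 12 (2 points).
  x = 8: rhs = 13, matching y values: 8, 9 (2 points).
  x = 9: rhs = 15, matching y values: 7, 10 (2 points).
  x = 10: rhs = 3, matching y values: none (0 points).
  x = 11: rhs = 0, matching y values: 0 (1 points).
  x = 12: rhs = 12, matching y values: none (0 points).
  x = 13: rhs = 11, matching y values: none (0 points).
  x = 14: rhs = 3, matching y values: none (0 points).
  x = 15: rhs = 11, matching y values: none (0 points).
  x = 16: rhs = 7, matching y values: none (0 points).
Total affine count: 15.
Full point count |E(F_17)| = 15 + 1 = 16.
Hasse bound: |16 − (17+1)| = |-2| = 2 ≤ 2√17 ≈ 8.2462 ✓.


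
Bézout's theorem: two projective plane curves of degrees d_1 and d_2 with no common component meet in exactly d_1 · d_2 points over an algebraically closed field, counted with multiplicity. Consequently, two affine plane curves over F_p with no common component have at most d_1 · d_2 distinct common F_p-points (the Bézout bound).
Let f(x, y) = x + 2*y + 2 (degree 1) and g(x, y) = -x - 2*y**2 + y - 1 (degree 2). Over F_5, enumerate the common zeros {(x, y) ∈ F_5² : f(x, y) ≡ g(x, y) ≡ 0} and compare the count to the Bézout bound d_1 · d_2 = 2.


Common zeros: ∅; count = 0; Bézout bound = 2.

deg(f) = 1, deg(g) = 2, so Bézout bound = 2.
Scan x ∈ F_5. For each x, list the y ∈ F_5 with f(x, y) ≡ 0 and those with g(x, y) ≡ 0 (mod 5); the common zeros in that column are the intersection.
  x = 0: f ≡ 0 at y ∈ {4}; g ≡ 0 at y ∈ ∅; common: ∅.
  x = 1: f ≡ 0 at y ∈ {1}; g ≡ 0 at y ∈ {4}; common: ∅.
  x = 2: f ≡ 0 at y ∈ {3}; g ≡ 0 at y ∈ ∅; common: ∅.
  x = 3: f ≡ 0 at y ∈ {0}; g ≡ 0 at y ∈ {1, 2}; common: ∅.
  x = 4: f ≡ 0 at y ∈ {2}; g ≡ 0 at y ∈ {0, 3}; common: ∅.
Collecting: common zeros = ∅, so the count is 0.
Comparison with the Bézout bound: 0 ≤ 2 = deg(f)·deg(g), as expected for curves with no common component (the affine F_5-count falls short of the bound because intersections may lie at infinity, over extension fields, or carry multiplicity).


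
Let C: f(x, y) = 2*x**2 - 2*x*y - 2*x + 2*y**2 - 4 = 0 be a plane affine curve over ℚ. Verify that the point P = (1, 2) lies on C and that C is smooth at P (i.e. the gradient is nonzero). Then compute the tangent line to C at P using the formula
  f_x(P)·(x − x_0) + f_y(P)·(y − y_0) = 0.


Tangent line at P: -2*x + 6*y - 10 = 0.

Step 1: f(1, 2) = 0, so P lies on C.
Step 2: partial derivatives
  f_x(x, y) = 4*x - 2*y - 2, f_y(x, y) = -2*x + 4*y.
  f_x(P) = -2, f_y(P) = 6 (gradient nonzero, so P is smooth).
Step 3: tangent line at P: -2·(x − 1) + 6·(y − 2) = 0.
Expanding: -2*x + 6*y - 10 = 0.


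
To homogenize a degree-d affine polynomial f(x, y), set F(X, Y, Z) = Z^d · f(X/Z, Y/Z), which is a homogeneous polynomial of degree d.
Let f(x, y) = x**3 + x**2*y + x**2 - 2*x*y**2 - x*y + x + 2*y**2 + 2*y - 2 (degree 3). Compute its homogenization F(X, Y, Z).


F(X, Y, Z) = X**3 + X**2*Y + X**2*Z - 2*X*Y**2 - X*Y*Z + X*Z**2 + 2*Y**2*Z + 2*Y*Z**2 - 2*Z**3

deg(f) = 3.
Substitute x = X/Z, y = Y/Z into f, then multiply by Z^3.
  monomial 1·x^3·y^0 ↦ 1·X^3·Y^0·Z^0.
  monomial 1·x^2·y^1 ↦ 1·X^2·Y^1·Z^0.
  monomial 1·x^2·y^0 ↦ 1·X^2·Y^0·Z^1.
  monomial -2·x^1·y^2 ↦ -2·X^1·Y^2·Z^0.
  monomial -1·x^1·y^1 ↦ -1·X^1·Y^1·Z^1.
  monomial 1·x^1·y^0 ↦ 1·X^1·Y^0·Z^2.
  monomial 2·x^0·y^2 ↦ 2·X^0·Y^2·Z^1.
  monomial 2·x^0·y^1 ↦ 2·X^0·Y^1·Z^2.
  monomial -2·x^0·y^0 ↦ -2·X^0·Y^0·Z^3.
Collecting: F(X, Y, Z) = X**3 + X**2*Y + X**2*Z - 2*X*Y**2 - X*Y*Z + X*Z**2 + 2*Y**2*Z + 2*Y*Z**2 - 2*Z**3.


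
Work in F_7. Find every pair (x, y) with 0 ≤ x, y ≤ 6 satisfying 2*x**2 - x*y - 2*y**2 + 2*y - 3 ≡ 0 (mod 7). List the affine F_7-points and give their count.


Affine F_7-points: {(0, 2), (0, 6), (1, 2), (3, 4), (3, 6), (5, 1), (6, 1), (6, 4)}; count = 8.

For each of the 49 pairs (x, y) ∈ F_7², evaluate f(x, y) mod 7. Record the zeros.
  x = 0: [0↦4, 1↦4, 2↦0, 3↦6, 4↦1, 5↦6, 6↦0]  zeros at y ∈ {2, 6}
  x = 1: [0↦6, 1↦5, 2↦0, 3↦5, 4↦6, 5↦3, 6↦3]  zeros at y ∈ {2}
  x = 2: [0↦5, 1↦3, 2↦4, 3↦1, 4↦1, 5↦4, 6↦3]  zeros at y ∈ ∅
  x = 3: [0↦1, 1↦5, 2↦5, 3↦1, 4↦0, 5↦2, 6↦0]  zeros at y ∈ {4, 6}
  x = 4: [0↦1, 1↦4, 2↦3, 3↦5, 4↦3, 5↦4, 6↦1]  zeros at y ∈ ∅
  x = 5: [0↦5, 1↦0, 2↦5, 3↦6, 4↦3, 5↦3, 6↦6]  zeros at y ∈ {1}
  x = 6: [0↦6, 1↦0, 2↦4, 3↦4, 4↦0, 5↦6, 6↦1]  zeros at y ∈ {1, 4}
Collecting zeros: affine points = {(0, 2), (0, 6), (1, 2), (3, 4), (3, 6), (5, 1), (6, 1), (6, 4)}.
Total count |C(F_7)_aff| = 8.


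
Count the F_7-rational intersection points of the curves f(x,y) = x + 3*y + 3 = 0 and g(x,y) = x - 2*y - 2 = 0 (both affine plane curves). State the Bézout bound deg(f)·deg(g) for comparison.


Common zeros: {(0, 6)}; count = 1; Bézout bound = 1.

deg(f) = 1, deg(g) = 1, so Bézout bound = 1.
Scan x ∈ F_7. For each x, list the y ∈ F_7 with f(x, y) ≡ 0 and those with g(x, y) ≡ 0 (mod 7); the common zeros in that column are the intersection.
  x = 0: f ≡ 0 at y ∈ {6}; g ≡ 0 at y ∈ {6}; common: {6}.
  x = 1: f ≡ 0 at y ∈ {1}; g ≡ 0 at y ∈ {3}; common: ∅.
  x = 2: f ≡ 0 at y ∈ {3}; g ≡ 0 at y ∈ {0}; common: ∅.
  x = 3: f ≡ 0 at y ∈ {5}; g ≡ 0 at y ∈ {4}; common: ∅.
  x = 4: f ≡ 0 at y ∈ {0}; g ≡ 0 at y ∈ {1}; common: ∅.
  x = 5: f ≡ 0 at y ∈ {2}; g ≡ 0 at y ∈ {5}; common: ∅.
  x = 6: f ≡ 0 at y ∈ {4}; g ≡ 0 at y ∈ {2}; common: ∅.
Collecting: common zeros = {(0, 6)}, so the count is 1.
Comparison with the Bézout bound: 1 ≤ 1 = deg(f)·deg(g), as expected for curves with no common component (the bound is attained).


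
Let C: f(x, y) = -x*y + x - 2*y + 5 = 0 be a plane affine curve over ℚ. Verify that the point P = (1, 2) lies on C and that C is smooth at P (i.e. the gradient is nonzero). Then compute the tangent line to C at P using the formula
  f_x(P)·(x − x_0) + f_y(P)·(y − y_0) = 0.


Tangent line at P: -x - 3*y + 7 = 0.

Step 1: f(1, 2) = 0, so P lies on C.
Step 2: partial derivatives
  f_x(x, y) = 1 - y, f_y(x, y) = -x - 2.
  f_x(P) = -1, f_y(P) = -3 (gradient nonzero, so P is smooth).
Step 3: tangent line at P: -1·(x − 1) + -3·(y − 2) = 0.
Expanding: -x - 3*y + 7 = 0.


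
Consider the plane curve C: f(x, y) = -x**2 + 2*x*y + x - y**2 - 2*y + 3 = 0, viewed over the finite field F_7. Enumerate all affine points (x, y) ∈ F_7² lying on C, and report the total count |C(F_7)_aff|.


Affine F_7-points: {(0, 1), (0, 4), (2, 4), (2, 5), (3, 1), (3, 3), (4, 3)}; count = 7.

For each of the 49 pairs (x, y) ∈ F_7², evaluate f(x, y) mod 7. Record the zeros.
  x = 0: [0↦3, 1↦0, 2↦2, 3↦2, 4↦0, 5↦3, 6↦4]  zeros at y ∈ {1, 4}
  x = 1: [0↦3, 1↦2, 2↦6, 3↦1, 4↦1, 5↦6, 6↦2]  zeros at y ∈ ∅
  x = 2: [0↦1, 1↦2, 2↦1, 3↦5, 4↦0, 5↦0, 6↦5]  zeros at y ∈ {4, 5}
  x = 3: [0↦4, 1↦0, 2↦1, 3↦0, 4↦4, 5↦6, 6↦6]  zeros at y ∈ {1, 3}
  x = 4: [0↦5, 1↦3, 2↦6, 3↦0, 4↦6, 5↦3, 6↦5]  zeros at y ∈ {3}
  x = 5: [0↦4, 1↦4, 2↦2, 3↦5, 4↦6, 5↦5, 6↦2]  zeros at y ∈ ∅
  x = 6: [0↦1, 1↦3, 2↦3, 3↦1, 4↦4, 5↦5, 6↦4]  zeros at y ∈ ∅
Collecting zeros: affine points = {(0, 1), (0, 4), (2, 4), (2, 5), (3, 1), (3, 3), (4, 3)}.
Total count |C(F_7)_aff| = 7.


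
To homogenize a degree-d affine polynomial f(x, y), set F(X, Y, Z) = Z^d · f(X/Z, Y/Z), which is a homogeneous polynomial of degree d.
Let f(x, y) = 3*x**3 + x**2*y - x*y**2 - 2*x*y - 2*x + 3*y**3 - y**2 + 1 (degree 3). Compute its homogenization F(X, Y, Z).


F(X, Y, Z) = 3*X**3 + X**2*Y - X*Y**2 - 2*X*Y*Z - 2*X*Z**2 + 3*Y**3 - Y**2*Z + Z**3

deg(f) = 3.
Substitute x = X/Z, y = Y/Z into f, then multiply by Z^3.
  monomial 3·x^3·y^0 ↦ 3·X^3·Y^0·Z^0.
  monomial 1·x^2·y^1 ↦ 1·X^2·Y^1·Z^0.
  monomial -1·x^1·y^2 ↦ -1·X^1·Y^2·Z^0.
  monomial -2·x^1·y^1 ↦ -2·X^1·Y^1·Z^1.
  monomial -2·x^1·y^0 ↦ -2·X^1·Y^0·Z^2.
  monomial 3·x^0·y^3 ↦ 3·X^0·Y^3·Z^0.
  monomial -1·x^0·y^2 ↦ -1·X^0·Y^2·Z^1.
  monomial 1·x^0·y^0 ↦ 1·X^0·Y^0·Z^3.
Collecting: F(X, Y, Z) = 3*X**3 + X**2*Y - X*Y**2 - 2*X*Y*Z - 2*X*Z**2 + 3*Y**3 - Y**2*Z + Z**3.


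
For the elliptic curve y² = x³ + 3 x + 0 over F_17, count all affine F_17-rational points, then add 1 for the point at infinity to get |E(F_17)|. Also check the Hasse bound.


Affine points = {(0, 0), (1, 2), (1, 15), (3, 6), (3, 11), (4, 5), (4, 12), (5, 2), (5, 15), (6, 8), (6, 9), (8, 3), (8, 14), (9, 5), (9, 12), (11, 2), (11, 15), (12, 8), (12, 9), (13, 3), (13, 14), (14, 7), (14, 10), (16, 8), (16, 9)}; affine count = 25; |E(F_17)| = 26.

Discriminant check: Δ ∝ 4a³ + 27b² = 4·3³ + 27·0² = 4·27 + 27·0 ≡ 6 (mod 17). Nonzero ⇒ E is nonsingular.
For each x ∈ F_17, compute rhs = x³ + 3·x + 0 mod 17, then count y ∈ F_17 with y² ≡ rhs.
  x = 0: rhs = 0, matching y values: 0 (1 points).
  x = 1: rhs = 4, matching y values: 2, 15 (2 points).
  x = 2: rhs = 14, matching y values: none (0 points).
  x = 3: rhs = 2, matching y values: 6, 11 (2 points).
  x = 4: rhs = 8, matching y values: 5, 12 (2 points).
  x = 5: rhs = 4, matching y values: 2, 15 (2 points).
  x = 6: rhs = 13, matching y values: 8, 9 (2 points).
  x = 7: rhs = 7, matching y values: none (0 points).
  x = 8: rhs = 9, matching y values: 3, 14 (2 points).
  x = 9: rhs = 8, matching y values: 5, 12 (2 points).
  x = 10: rhs = 10, matching y values: none (0 points).
  x = 11: rhs = 4, matching y values: 2, 15 (2 points).
  x = 12: rhs = 13, matching y values: 8, 9 (2 points).
  x = 13: rhs = 9, matching y values: 3, 14 (2 points).
  x = 14: rhs = 15, matching y values: 7, 10 (2 points).
  x = 15: rhs = 3, matching y values: none (0 points).
  x = 16: rhs = 13, matching y values: 8, 9 (2 points).
Total affine count: 25.
Full point count |E(F_17)| = 25 + 1 = 26.
Hasse bound: |26 − (17+1)| = |8| = 8 ≤ 2√17 ≈ 8.2462 ✓.


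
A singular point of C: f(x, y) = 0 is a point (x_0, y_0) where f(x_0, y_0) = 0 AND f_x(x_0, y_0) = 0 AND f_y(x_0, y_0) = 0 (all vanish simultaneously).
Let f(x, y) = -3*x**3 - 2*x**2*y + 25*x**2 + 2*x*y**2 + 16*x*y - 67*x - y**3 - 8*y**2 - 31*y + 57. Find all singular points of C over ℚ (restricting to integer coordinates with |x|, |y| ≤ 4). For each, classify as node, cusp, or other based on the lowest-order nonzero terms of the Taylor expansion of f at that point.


Singular points: {(3, -1)}; classification: cusp.

Compute partial derivatives:
  f_x = -9*x**2 - 4*x*y + 50*x + 2*y**2 + 16*y - 67.
  f_y = -2*x**2 + 4*x*y + 16*x - 3*y**2 - 16*y - 31.
Scan x_0 ∈ {−4, ..., 4}. For each x_0, f_y(x_0, y) is a polynomial in y; find its integer roots y ∈ {−4, ..., 4}, then test f_x and f at those candidates.
  x = -4: f_y(-4, y) = -3*y**2 - 32*y - 127; no integer root y with |y| ≤ 4.
  x = -3: f_y(-3, y) = -3*y**2 - 28*y - 97; no integer root y with |y| ≤ 4.
  x = -2: f_y(-2, y) = -3*y**2 - 24*y - 71; no integer root y with |y| ≤ 4.
  x = -1: f_y(-1, y) = -3*y**2 - 20*y - 49; no integer root y with |y| ≤ 4.
  x = 0: f_y(0, y) = -3*y**2 - 16*y - 31; no integer root y with |y| ≤ 4.
  x = 1: f_y(1, y) = -3*y**2 - 12*y - 17; no integer root y with |y| ≤ 4.
  x = 2: f_y(2, y) = -3*y**2 - 8*y - 7; no integer root y with |y| ≤ 4.
  x = 3: f_y(3, y) = -3*y**2 - 4*y - 1; vanishes at y ∈ {-1}. (3, -1): f_x = 0, f = 0 — SINGULAR.
  x = 4: f_y(4, y) = 1 - 3*y**2; no integer root y with |y| ≤ 4.
Only singular point on the grid: (3, -1).
Classify: substitute x = 3 + u, y = -1 + v and expand: f = -3*u**3 - 2*u**2*v + 2*u*v**2 - v**3 + v**2.
No constant or linear terms (consistent with a singular point). Quadratic part: v**2. Cubic part: -3*u**3 - 2*u**2*v + 2*u*v**2 - v**3.
The quadratic part v**2 is a perfect square, so there is a single (double) tangent line v = 0, i.e. y = -1. Restricting the cubic part to that line (v = 0) leaves -3*u**3 ≠ 0, so f is not divisible by v and the branch is v² ≈ 3*u**3 to lowest order — this is a cusp.
Classification: cusp.


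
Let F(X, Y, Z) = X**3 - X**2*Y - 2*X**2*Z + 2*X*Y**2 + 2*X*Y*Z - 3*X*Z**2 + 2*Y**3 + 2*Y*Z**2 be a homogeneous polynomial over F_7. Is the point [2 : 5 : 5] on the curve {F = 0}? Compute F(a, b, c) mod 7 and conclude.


F(2,5,5) ≡ 1 (mod 7); P is NOT on the curve.

Evaluate F(2, 5, 5) term-by-term (mod 7).
  X**3 ↦ 1·8·1·1 = 8
  -X**2*Y ↦ -1·4·5·1 = -20
  -2*X**2*Z ↦ -2·4·1·5 = -40
  2*X*Y**2 ↦ 2·2·25·1 = 100
  2*X*Y*Z ↦ 2·2·5·5 = 100
  -3*X*Z**2 ↦ -3·2·1·25 = -150
  2*Y**3 ↦ 2·1·125·1 = 250
  2*Y*Z**2 ↦ 2·1·5·25 = 250
Sum: F(2, 5, 5) = (8) + (-20) + (-40) + (100) + (100) + (-150) + (250) + (250) = 498.
Reducing mod 7: 498 ≡ 1 (mod 7).
Since F(a, b, c) ≡ 1 ≠ 0 (mod 7), P does NOT lie on the curve.


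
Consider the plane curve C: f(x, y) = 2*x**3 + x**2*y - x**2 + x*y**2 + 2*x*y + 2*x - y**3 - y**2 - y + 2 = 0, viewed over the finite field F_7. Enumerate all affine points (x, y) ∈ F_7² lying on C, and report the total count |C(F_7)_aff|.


Affine F_7-points: {(2, 2), (2, 3), (3, 4), (3, 6), (4, 1)}; count = 5.

For each of the 49 pairs (x, y) ∈ F_7², evaluate f(x, y) mod 7. Record the zeros.
  x = 0: [0↦2, 1↦6, 2↦2, 3↦5, 4↦2, 5↦1, 6↦3]  zeros at y ∈ ∅
  x = 1: [0↦5, 1↦6, 2↦1, 3↦5, 4↦5, 5↦2, 6↦4]  zeros at y ∈ ∅
  x = 2: [0↦4, 1↦4, 2↦0, 3↦0, 4↦5, 5↦2, 6↦6]  zeros at y ∈ {2, 3}
  x = 3: [0↦4, 1↦5, 2↦4, 3↦2, 4↦0, 5↦6, 6↦0]  zeros at y ∈ {4, 6}
  x = 4: [0↦3, 1↦0, 2↦4, 3↦2, 4↦2, 5↦5, 6↦5]  zeros at y ∈ {1}
  x = 5: [0↦6, 1↦1, 2↦5, 3↦5, 4↦2, 5↦4, 6↦5]  zeros at y ∈ ∅
  x = 6: [0↦4, 1↦6, 2↦5, 3↦2, 4↦5, 5↦1, 6↦5]  zeros at y ∈ ∅
Collecting zeros: affine points = {(2, 2), (2, 3), (3, 4), (3, 6), (4, 1)}.
Total count |C(F_7)_aff| = 5.


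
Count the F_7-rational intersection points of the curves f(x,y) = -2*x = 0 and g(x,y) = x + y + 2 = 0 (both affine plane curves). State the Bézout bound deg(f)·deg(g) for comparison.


Common zeros: {(0, 5)}; count = 1; Bézout bound = 1.

deg(f) = 1, deg(g) = 1, so Bézout bound = 1.
Scan x ∈ F_7. For each x, list the y ∈ F_7 with f(x, y) ≡ 0 and those with g(x, y) ≡ 0 (mod 7); the common zeros in that column are the intersection.
  x = 0: f ≡ 0 at y ∈ {0, 1, 2, 3, 4, 5, 6}; g ≡ 0 at y ∈ {5}; common: {5}.
  x = 1: f ≡ 0 at y ∈ ∅; g ≡ 0 at y ∈ {4}; common: ∅.
  x = 2: f ≡ 0 at y ∈ ∅; g ≡ 0 at y ∈ {3}; common: ∅.
  x = 3: f ≡ 0 at y ∈ ∅; g ≡ 0 at y ∈ {2}; common: ∅.
  x = 4: f ≡ 0 at y ∈ ∅; g ≡ 0 at y ∈ {1}; common: ∅.
  x = 5: f ≡ 0 at y ∈ ∅; g ≡ 0 at y ∈ {0}; common: ∅.
  x = 6: f ≡ 0 at y ∈ ∅; g ≡ 0 at y ∈ {6}; common: ∅.
Collecting: common zeros = {(0, 5)}, so the count is 1.
Comparison with the Bézout bound: 1 ≤ 1 = deg(f)·deg(g), as expected for curves with no common component (the bound is attained).


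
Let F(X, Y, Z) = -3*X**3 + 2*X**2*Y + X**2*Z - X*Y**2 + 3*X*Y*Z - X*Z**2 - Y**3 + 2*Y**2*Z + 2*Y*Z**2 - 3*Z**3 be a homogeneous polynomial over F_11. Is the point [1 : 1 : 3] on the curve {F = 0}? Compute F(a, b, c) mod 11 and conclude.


F(1,1,3) ≡ 9 (mod 11); P is NOT on the curve.

Evaluate F(1, 1, 3) term-by-term (mod 11).
  -3*X**3 ↦ -3·1·1·1 = -3
  2*X**2*Y ↦ 2·1·1·1 = 2
  X**2*Z ↦ 1·1·1·3 = 3
  -X*Y**2 ↦ -1·1·1·1 = -1
  3*X*Y*Z ↦ 3·1·1·3 = 9
  -X*Z**2 ↦ -1·1·1·9 = -9
  -Y**3 ↦ -1·1·1·1 = -1
  2*Y**2*Z ↦ 2·1·1·3 = 6
  2*Y*Z**2 ↦ 2·1·1·9 = 18
  -3*Z**3 ↦ -3·1·1·27 = -81
Sum: F(1, 1, 3) = (-3) + (2) + (3) + (-1) + (9) + (-9) + (-1) + (6) + (18) + (-81) = -57.
Reducing mod 11: -57 ≡ 9 (mod 11).
Since F(a, b, c) ≡ 9 ≠ 0 (mod 11), P does NOT lie on the curve.


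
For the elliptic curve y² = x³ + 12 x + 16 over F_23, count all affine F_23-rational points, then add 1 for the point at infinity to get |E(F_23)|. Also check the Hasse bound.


Affine points = {(0, 4), (0, 19), (1, 11), (1, 12), (2, 5), (2, 18), (4, 6), (4, 17), (7, 11), (7, 12), (8, 7), (8, 16), (9, 5), (9, 18), (10, 3), (10, 20), (12, 5), (12, 18), (13, 0), (15, 11), (15, 12), (16, 7), (16, 16), (17, 2), (17, 21), (22, 7), (22, 16)}; affine count = 27; |E(F_23)| = 28.

Discriminant check: Δ ∝ 4a³ + 27b² = 4·12³ + 27·16² = 4·1728 + 27·256 ≡ 1 (mod 23). Nonzero ⇒ E is nonsingular.
For each x ∈ F_23, compute rhs = x³ + 12·x + 16 mod 23, then count y ∈ F_23 with y² ≡ rhs.
  x = 0: rhs = 16, matching y values: 4, 19 (2 points).
  x = 1: rhs = 6, matching y values: 11, 12 (2 points).
  x = 2: rhs = 2, matching y values: 5, 18 (2 points).
  x = 3: rhs = 10, matching y values: none (0 points).
  x = 4: rhs = 13, matching y values: 6, 17 (2 points).
  x = 5: rhs = 17, matching y values: none (0 points).
  x = 6: rhs = 5, matching y values: none (0 points).
  x = 7: rhs = 6, matching y values: 11, 12 (2 points).
  x = 8: rhs = 3, matching y values: 7, 16 (2 points).
  x = 9: rhs = 2, matching y values: 5, 18 (2 points).
  x = 10: rhs = 9, matching y values: 3, 20 (2 points).
  x = 11: rhs = 7, matching y values: none (0 points).
  x = 12: rhs = 2, matching y values: 5, 18 (2 points).
  x = 13: rhs = 0, matching y values: 0 (1 points).
  x = 14: rhs = 7, matching y values: none (0 points).
  x = 15: rhs = 6, matching y values: 11, 12 (2 points).
  x = 16: rhs = 3, matching y values: 7, 16 (2 points).
  x = 17: rhs = 4, matching y values: 2, 21 (2 points).
  x = 18: rhs = 15, matching y values: none (0 points).
  x = 19: rhs = 19, matching y values: none (0 points).
  x = 20: rhs = 22, matching y values: none (0 points).
  x = 21: rhs = 7, matching y values: none (0 points).
  x = 22: rhs = 3, matching y values: 7, 16 (2 points).
Total affine count: 27.
Full point count |E(F_23)| = 27 + 1 = 28.
Hasse bound: |28 − (23+1)| = |4| = 4 ≤ 2√23 ≈ 9.5917 ✓.
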